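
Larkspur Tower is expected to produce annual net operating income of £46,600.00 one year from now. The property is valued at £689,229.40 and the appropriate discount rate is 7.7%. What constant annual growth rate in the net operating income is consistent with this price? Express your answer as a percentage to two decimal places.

0.94%

P = D₁/(r−g) ⇒ g = r − D₁/P = 0.077 − £46,600.00/£689,229.40 = 0.009388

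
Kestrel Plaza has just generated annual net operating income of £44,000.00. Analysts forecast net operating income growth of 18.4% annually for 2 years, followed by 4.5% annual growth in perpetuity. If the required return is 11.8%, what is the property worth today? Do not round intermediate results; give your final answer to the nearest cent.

D_1 = 52096.00000
D_2 = 61681.66400
Terminal value at year 2: TV = D_2×(1+g_2)/(r−g_2) = 64457.33888/0.073 = 882977.24493
P_0 = D_1/(1+r)^1 + D_2/(1+r)^2 + TV/(1+r)^2
    = 46597.49553 + 49348.33158 + 706424.74657 = 802370.57368

£802370.57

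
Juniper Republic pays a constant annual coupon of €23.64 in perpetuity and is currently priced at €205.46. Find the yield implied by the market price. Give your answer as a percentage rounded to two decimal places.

P = C/r ⇒ r = C/P = €23.64/€205.46 = 0.115059

11.51%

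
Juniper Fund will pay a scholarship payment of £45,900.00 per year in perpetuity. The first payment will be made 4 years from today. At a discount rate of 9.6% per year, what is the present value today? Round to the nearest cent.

£363169.85

Value at end of year 3: C / r = £45,900.00 / 0.096 = £478,125.0000
Discount to today: PV = £478,125.0000 / (1 + 0.096)^3 = £478,125.0000 / 1.316533 = £363,169.85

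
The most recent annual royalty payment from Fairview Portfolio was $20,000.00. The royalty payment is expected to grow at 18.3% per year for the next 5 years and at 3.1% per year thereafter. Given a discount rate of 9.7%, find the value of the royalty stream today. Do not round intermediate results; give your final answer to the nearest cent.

D_1 = 23660.00000
D_2 = 27989.78000
D_3 = 33111.90974
D_4 = 39171.38922
D_5 = 46339.75345
Terminal value at year 5: TV = D_5×(1+g_2)/(r−g_2) = 47776.28581/0.066 = 723883.11829
P_0 = D_1/(1+r)^1 + D_2/(1+r)^2 + D_3/(1+r)^3 + D_4/(1+r)^4 + D_5/(1+r)^5 + TV/(1+r)^5
    = 21567.91249 + 23258.74246 + 25082.12609 + 27048.45503 + 29168.93555 + 455654.12963 = 581780.30125

$581780.30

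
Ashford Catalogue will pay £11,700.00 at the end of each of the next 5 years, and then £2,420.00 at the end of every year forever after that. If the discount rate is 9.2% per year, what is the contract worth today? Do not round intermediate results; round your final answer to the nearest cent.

PV of 5-year annuity: £11,700.00 × [1 − (1+0.092)^−5] / 0.092 = 45273.73563
Perpetuity value at year 5: £2,420.00 / 0.092 = 26304.34783
PV of perpetuity: 26304.34783 / (1+0.092)^5 = 16940.03670
Total PV = 45273.73563 + 16940.03670 = 62213.77232

£62213.77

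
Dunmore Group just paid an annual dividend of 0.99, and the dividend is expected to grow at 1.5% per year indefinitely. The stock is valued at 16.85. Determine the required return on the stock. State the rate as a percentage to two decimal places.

D₁ = 0.99 × 1.015 = 1.0049
P = D₁/(r − g) ⇒ r = D₁/P + g = 1.0049/16.85 + 0.015 = 0.059635 + 0.015 = 0.074635

7.46%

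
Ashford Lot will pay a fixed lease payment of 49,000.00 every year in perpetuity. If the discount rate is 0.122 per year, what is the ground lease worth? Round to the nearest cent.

401639.34

Level perpetuity: PV = C / r = 49,000.00 / 0.122 = 401,639.34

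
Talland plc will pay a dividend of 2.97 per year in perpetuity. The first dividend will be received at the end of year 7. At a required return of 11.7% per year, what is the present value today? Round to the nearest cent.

Value at end of year 6: C / r = 2.97 / 0.117 = 25.3846
Discount to today: PV = 25.3846 / (1 + 0.117)^6 = 25.3846 / 1.942312 = 13.07

13.07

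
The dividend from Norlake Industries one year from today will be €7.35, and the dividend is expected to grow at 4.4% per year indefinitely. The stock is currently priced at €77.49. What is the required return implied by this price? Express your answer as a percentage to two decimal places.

13.89%

P = D₁/(r − g) ⇒ r = D₁/P + g = €7.3500/€77.49 + 0.044 = 0.094851 + 0.044 = 0.138851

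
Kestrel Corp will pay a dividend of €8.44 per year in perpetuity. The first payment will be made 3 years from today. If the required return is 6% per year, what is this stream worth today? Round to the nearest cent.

Value at end of year 2: C / r = €8.44 / 0.06 = €140.6667
Discount to today: PV = €140.6667 / (1 + 0.06)^2 = €140.6667 / 1.123600 = €125.19

€125.19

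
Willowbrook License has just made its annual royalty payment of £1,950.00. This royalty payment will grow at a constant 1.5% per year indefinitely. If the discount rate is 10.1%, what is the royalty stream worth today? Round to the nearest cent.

£23014.53

D₁ = D₀ × (1 + g) = £1,950.00 × 1.015 = £1,979.2500
Growing perpetuity: P = D₁ / (r − g) = £1,979.2500 / (0.101 − 0.015) = £23,014.53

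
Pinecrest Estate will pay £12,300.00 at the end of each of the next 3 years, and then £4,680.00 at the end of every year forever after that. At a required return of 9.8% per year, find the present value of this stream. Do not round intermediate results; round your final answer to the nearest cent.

£66771.84

PV of 3-year annuity: £12,300.00 × [1 − (1+0.098)^−3] / 0.098 = 30696.30309
Perpetuity value at year 3: £4,680.00 / 0.098 = 47755.10204
PV of perpetuity: 47755.10204 / (1+0.098)^3 = 36075.53306
Total PV = 30696.30309 + 36075.53306 = 66771.83615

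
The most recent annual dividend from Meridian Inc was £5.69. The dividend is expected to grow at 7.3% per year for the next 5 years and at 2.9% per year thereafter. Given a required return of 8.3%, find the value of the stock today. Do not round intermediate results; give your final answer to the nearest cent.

£131.18

D_1 = 6.10537
D_2 = 6.55106
D_3 = 7.02929
D_4 = 7.54243
D_5 = 8.09302
Terminal value at year 5: TV = D_5×(1+g_2)/(r−g_2) = 8.32772/0.054 = 154.21709
P_0 = D_1/(1+r)^1 + D_2/(1+r)^2 + D_3/(1+r)^3 + D_4/(1+r)^4 + D_5/(1+r)^5 + TV/(1+r)^5
    = 5.63746 + 5.58541 + 5.53383 + 5.48274 + 5.43211 + 103.51188 = 131.18343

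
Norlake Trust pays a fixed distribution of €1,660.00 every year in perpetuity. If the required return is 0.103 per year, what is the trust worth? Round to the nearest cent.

Level perpetuity: PV = C / r = €1,660.00 / 0.103 = €16,116.50

€16116.50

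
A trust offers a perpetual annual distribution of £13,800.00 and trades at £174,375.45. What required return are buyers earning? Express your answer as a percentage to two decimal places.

7.91%

P = C/r ⇒ r = C/P = £13,800.00/£174,375.45 = 0.079140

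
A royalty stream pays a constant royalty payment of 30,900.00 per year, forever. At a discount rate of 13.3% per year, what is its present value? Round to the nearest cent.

232330.83

Level perpetuity: PV = C / r = 30,900.00 / 0.133 = 232,330.83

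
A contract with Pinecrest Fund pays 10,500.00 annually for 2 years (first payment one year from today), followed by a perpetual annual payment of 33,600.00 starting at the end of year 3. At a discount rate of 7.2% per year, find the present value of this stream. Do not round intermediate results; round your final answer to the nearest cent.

PV of 2-year annuity: 10,500.00 × [1 − (1+0.072)^−2] / 0.072 = 18931.69414
Perpetuity value at year 2: 33,600.00 / 0.072 = 466666.66667
PV of perpetuity: 466666.66667 / (1+0.072)^2 = 406085.24541
Total PV = 18931.69414 + 406085.24541 = 425016.93956

425016.94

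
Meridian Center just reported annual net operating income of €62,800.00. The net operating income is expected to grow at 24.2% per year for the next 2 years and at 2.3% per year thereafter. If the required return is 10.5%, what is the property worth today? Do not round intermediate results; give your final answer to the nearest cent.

D_1 = 77997.60000
D_2 = 96873.01920
Terminal value at year 2: TV = D_2×(1+g_2)/(r−g_2) = 99101.09864/0.082 = 1208549.98343
P_0 = D_1/(1+r)^1 + D_2/(1+r)^2 + TV/(1+r)^2
    = 70586.06335 + 79337.45763 + 989783.16041 = 1139706.68138

€1139706.68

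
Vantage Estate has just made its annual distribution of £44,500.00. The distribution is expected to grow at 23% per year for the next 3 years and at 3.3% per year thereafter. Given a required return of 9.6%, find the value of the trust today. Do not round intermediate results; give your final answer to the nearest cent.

£1200230.05

D_1 = 54735.00000
D_2 = 67324.05000
D_3 = 82808.58150
Terminal value at year 3: TV = D_3×(1+g_2)/(r−g_2) = 85541.26469/0.063 = 1357797.85221
P_0 = D_1/(1+r)^1 + D_2/(1+r)^2 + D_3/(1+r)^3 + TV/(1+r)^3
    = 49940.69343 + 56046.58113 + 62898.99160 + 1031343.78287 = 1200230.04903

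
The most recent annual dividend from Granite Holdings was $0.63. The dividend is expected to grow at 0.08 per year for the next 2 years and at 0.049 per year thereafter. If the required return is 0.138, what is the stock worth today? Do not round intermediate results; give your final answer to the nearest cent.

D_1 = 0.68040
D_2 = 0.73483
Terminal value at year 2: TV = D_2×(1+g_2)/(r−g_2) = 0.77084/0.089 = 8.66111
P_0 = D_1/(1+r)^1 + D_2/(1+r)^2 + TV/(1+r)^2
    = 0.59789 + 0.56742 + 6.68789 = 7.85320

$7.85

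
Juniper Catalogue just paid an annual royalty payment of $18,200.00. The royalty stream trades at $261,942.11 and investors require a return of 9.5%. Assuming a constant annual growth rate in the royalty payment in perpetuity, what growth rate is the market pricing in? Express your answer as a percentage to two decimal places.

2.39%

P = D₀(1+g)/(r−g) ⇒ P(r−g) = D₀(1+g) ⇒ g(P+D₀) = P·r − D₀
g = (P·r − D₀)/(P + D₀) = ($261,942.11×0.095 − $18,200.00) / ($261,942.11 + $18,200.00) = 0.023861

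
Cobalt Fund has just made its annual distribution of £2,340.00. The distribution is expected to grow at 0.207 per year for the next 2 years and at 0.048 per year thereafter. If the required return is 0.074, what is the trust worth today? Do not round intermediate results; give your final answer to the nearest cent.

£124712.09

D_1 = 2824.38000
D_2 = 3409.02666
Terminal value at year 2: TV = D_2×(1+g_2)/(r−g_2) = 3572.65994/0.026 = 137409.99768
P_0 = D_1/(1+r)^1 + D_2/(1+r)^2 + TV/(1+r)^2
    = 2629.77654 + 2955.43788 + 119126.88056 = 124712.09497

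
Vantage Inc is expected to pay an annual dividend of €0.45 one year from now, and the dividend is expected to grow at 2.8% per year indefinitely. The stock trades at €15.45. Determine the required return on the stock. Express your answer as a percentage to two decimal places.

5.71%

P = D₁/(r − g) ⇒ r = D₁/P + g = €0.4500/€15.45 + 0.028 = 0.029126 + 0.028 = 0.057126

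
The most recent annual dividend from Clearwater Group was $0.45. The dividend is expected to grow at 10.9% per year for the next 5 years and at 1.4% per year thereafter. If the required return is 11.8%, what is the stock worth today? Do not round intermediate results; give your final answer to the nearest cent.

$6.41

D_1 = 0.49905
D_2 = 0.55345
D_3 = 0.61377
D_4 = 0.68067
D_5 = 0.75487
Terminal value at year 5: TV = D_5×(1+g_2)/(r−g_2) = 0.76543/0.104 = 7.35995
P_0 = D_1/(1+r)^1 + D_2/(1+r)^2 + D_3/(1+r)^3 + D_4/(1+r)^4 + D_5/(1+r)^5 + TV/(1+r)^5
    = 0.44638 + 0.44278 + 0.43922 + 0.43568 + 0.43218 + 4.21372 = 6.40996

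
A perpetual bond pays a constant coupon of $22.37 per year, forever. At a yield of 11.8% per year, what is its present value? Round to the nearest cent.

Level perpetuity: PV = C / r = $22.37 / 0.118 = $189.58

$189.58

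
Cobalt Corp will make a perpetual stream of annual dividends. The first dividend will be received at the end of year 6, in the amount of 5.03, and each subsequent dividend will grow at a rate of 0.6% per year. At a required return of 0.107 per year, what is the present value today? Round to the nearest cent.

29.96

Value at end of year 5: C₁ / (r − g) = 5.03 / (0.107 − 0.006) = 49.8020
Discount to today: PV = 49.8020 / (1 + 0.107)^5 = 49.8020 / 1.662410 = 29.96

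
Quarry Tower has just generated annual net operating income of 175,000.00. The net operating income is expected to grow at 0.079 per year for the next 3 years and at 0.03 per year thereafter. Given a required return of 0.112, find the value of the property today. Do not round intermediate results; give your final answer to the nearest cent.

D_1 = 188825.00000
D_2 = 203742.17500
D_3 = 219837.80683
Terminal value at year 3: TV = D_3×(1+g_2)/(r−g_2) = 226432.94103/0.082 = 2761377.32963
P_0 = D_1/(1+r)^1 + D_2/(1+r)^2 + D_3/(1+r)^3 + TV/(1+r)^3
    = 169806.65468 + 164767.42841 + 159877.74753 + 2008220.48732 = 2502672.31794

2502672.32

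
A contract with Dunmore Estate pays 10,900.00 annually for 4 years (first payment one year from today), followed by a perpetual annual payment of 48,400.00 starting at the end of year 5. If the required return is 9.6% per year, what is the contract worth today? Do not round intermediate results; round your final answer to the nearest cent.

384260.09

PV of 4-year annuity: 10,900.00 × [1 − (1+0.096)^−4] / 0.096 = 34852.84385
Perpetuity value at year 4: 48,400.00 / 0.096 = 504166.66667
PV of perpetuity: 504166.66667 / (1+0.096)^4 = 349407.24993
Total PV = 34852.84385 + 349407.24993 = 384260.09378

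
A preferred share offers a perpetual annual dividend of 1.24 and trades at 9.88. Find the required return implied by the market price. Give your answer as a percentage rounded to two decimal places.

P = C/r ⇒ r = C/P = 1.24/9.88 = 0.125506

12.55%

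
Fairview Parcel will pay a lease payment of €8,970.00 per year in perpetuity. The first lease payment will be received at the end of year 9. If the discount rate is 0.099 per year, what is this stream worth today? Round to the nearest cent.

€42577.06

Value at end of year 8: C / r = €8,970.00 / 0.099 = €90,606.0606
Discount to today: PV = €90,606.0606 / (1 + 0.099)^8 = €90,606.0606 / 2.128049 = €42,577.06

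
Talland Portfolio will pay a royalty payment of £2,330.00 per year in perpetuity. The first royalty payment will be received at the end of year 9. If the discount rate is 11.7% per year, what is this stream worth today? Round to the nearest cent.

Value at end of year 8: C / r = £2,330.00 / 0.117 = £19,914.5299
Discount to today: PV = £19,914.5299 / (1 + 0.117)^8 = £19,914.5299 / 2.423402 = £8,217.59

£8217.59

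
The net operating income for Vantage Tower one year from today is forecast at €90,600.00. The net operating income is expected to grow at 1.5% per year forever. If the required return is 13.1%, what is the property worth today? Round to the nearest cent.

Growing perpetuity: P = D₁ / (r − g) = €90,600.0000 / (0.131 − 0.015) = €781,034.48

€781034.48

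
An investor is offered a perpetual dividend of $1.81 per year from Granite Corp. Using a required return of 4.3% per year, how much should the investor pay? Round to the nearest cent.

Level perpetuity: PV = C / r = $1.81 / 0.043 = $42.09

$42.09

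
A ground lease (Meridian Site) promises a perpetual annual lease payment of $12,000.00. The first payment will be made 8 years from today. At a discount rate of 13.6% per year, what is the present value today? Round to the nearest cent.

Value at end of year 7: C / r = $12,000.00 / 0.136 = $88,235.2941
Discount to today: PV = $88,235.2941 / (1 + 0.136)^7 = $88,235.2941 / 2.441453 = $36,140.49

$36140.49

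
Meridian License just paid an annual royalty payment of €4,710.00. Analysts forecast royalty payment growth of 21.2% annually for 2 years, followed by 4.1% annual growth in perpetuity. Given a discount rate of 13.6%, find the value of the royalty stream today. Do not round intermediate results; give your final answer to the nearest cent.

€69134.87

D_1 = 5708.52000
D_2 = 6918.72624
Terminal value at year 2: TV = D_2×(1+g_2)/(r−g_2) = 7202.39402/0.095 = 75814.67385
P_0 = D_1/(1+r)^1 + D_2/(1+r)^2 + TV/(1+r)^2
    = 5025.10563 + 5361.29228 + 58748.47644 = 69134.87435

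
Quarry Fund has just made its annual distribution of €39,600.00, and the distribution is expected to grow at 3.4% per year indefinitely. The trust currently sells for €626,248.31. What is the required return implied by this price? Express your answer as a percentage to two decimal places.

D₁ = €39,600.00 × 1.034 = €40,946.4000
P = D₁/(r − g) ⇒ r = D₁/P + g = €40,946.4000/€626,248.31 + 0.034 = 0.065384 + 0.034 = 0.099384

9.94%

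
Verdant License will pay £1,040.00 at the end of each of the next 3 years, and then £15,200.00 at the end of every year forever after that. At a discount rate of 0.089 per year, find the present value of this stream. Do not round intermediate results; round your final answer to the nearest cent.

£134879.41

PV of 3-year annuity: £1,040.00 × [1 − (1+0.089)^−3] / 0.089 = 2637.24531
Perpetuity value at year 3: £15,200.00 / 0.089 = 170786.51685
PV of perpetuity: 170786.51685 / (1+0.089)^3 = 132242.16237
Total PV = 2637.24531 + 132242.16237 = 134879.40768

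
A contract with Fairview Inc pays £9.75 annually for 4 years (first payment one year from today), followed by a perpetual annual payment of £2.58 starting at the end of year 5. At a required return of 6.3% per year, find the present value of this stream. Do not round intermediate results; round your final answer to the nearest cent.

PV of 4-year annuity: £9.75 × [1 − (1+0.063)^−4] / 0.063 = 33.55398
Perpetuity value at year 4: £2.58 / 0.063 = 40.95238
PV of perpetuity: 40.95238 / (1+0.063)^4 = 32.07348
Total PV = 33.55398 + 32.07348 = 65.62746

£65.63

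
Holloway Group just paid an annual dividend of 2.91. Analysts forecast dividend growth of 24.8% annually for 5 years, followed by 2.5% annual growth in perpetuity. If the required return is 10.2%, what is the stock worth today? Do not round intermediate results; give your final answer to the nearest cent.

D_1 = 3.63168
D_2 = 4.53234
D_3 = 5.65636
D_4 = 7.05913
D_5 = 8.80980
Terminal value at year 5: TV = D_5×(1+g_2)/(r−g_2) = 9.03004/0.077 = 117.27328
P_0 = D_1/(1+r)^1 + D_2/(1+r)^2 + D_3/(1+r)^3 + D_4/(1+r)^4 + D_5/(1+r)^5 + TV/(1+r)^5
    = 3.29554 + 3.73215 + 4.22661 + 4.78658 + 5.42073 + 72.15910 = 93.62070

93.62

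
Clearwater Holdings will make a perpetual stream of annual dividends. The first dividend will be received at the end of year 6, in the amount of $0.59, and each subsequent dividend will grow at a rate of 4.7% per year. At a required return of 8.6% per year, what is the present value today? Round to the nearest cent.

Value at end of year 5: C₁ / (r − g) = $0.59 / (0.086 − 0.047) = $15.1282
Discount to today: PV = $15.1282 / (1 + 0.086)^5 = $15.1282 / 1.510599 = $10.01

$10.01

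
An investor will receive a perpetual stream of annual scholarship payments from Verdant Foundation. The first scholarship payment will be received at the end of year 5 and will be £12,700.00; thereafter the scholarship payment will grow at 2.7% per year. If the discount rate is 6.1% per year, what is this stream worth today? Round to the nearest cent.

£294756.42

Value at end of year 4: C₁ / (r − g) = £12,700.00 / (0.061 − 0.027) = £373,529.4118
Discount to today: PV = £373,529.4118 / (1 + 0.061)^4 = £373,529.4118 / 1.267248 = £294,756.42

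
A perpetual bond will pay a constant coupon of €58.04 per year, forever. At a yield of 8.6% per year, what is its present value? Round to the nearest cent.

€674.88

Level perpetuity: PV = C / r = €58.04 / 0.086 = €674.88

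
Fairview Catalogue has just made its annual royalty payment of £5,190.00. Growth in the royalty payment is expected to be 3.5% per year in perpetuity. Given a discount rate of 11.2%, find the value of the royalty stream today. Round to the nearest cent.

£69761.69

D₁ = D₀ × (1 + g) = £5,190.00 × 1.035 = £5,371.6500
Growing perpetuity: P = D₁ / (r − g) = £5,371.6500 / (0.112 − 0.035) = £69,761.69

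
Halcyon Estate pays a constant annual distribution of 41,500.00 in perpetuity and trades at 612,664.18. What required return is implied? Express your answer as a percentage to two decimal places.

6.77%

P = C/r ⇒ r = C/P = 41,500.00/612,664.18 = 0.067737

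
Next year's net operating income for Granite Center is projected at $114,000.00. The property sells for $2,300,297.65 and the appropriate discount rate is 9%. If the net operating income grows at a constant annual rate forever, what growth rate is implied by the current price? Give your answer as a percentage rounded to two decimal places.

P = D₁/(r−g) ⇒ g = r − D₁/P = 0.09 − $114,000.00/$2,300,297.65 = 0.040441

4.04%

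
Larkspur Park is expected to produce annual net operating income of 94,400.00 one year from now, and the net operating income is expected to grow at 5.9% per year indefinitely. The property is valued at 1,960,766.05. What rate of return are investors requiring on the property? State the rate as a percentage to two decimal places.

P = D₁/(r − g) ⇒ r = D₁/P + g = 94,400.0000/1,960,766.05 + 0.059 = 0.048144 + 0.059 = 0.107144

10.71%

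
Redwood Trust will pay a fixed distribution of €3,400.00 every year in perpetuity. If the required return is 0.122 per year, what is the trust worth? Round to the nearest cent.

€27868.85

Level perpetuity: PV = C / r = €3,400.00 / 0.122 = €27,868.85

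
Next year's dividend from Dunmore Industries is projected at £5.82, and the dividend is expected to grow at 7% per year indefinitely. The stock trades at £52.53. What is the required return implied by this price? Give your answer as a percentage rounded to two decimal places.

18.08%

P = D₁/(r − g) ⇒ r = D₁/P + g = £5.8200/£52.53 + 0.07 = 0.110794 + 0.07 = 0.180794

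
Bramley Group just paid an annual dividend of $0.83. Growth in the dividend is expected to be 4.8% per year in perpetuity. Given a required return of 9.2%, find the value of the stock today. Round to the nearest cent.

D₁ = D₀ × (1 + g) = $0.83 × 1.048 = $0.8698
Growing perpetuity: P = D₁ / (r − g) = $0.8698 / (0.092 − 0.048) = $19.77

$19.77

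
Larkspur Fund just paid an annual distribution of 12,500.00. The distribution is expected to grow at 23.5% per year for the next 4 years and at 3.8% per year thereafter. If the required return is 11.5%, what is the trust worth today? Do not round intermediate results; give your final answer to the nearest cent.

D_1 = 15437.50000
D_2 = 19065.31250
D_3 = 23545.66094
D_4 = 29078.89126
Terminal value at year 4: TV = D_4×(1+g_2)/(r−g_2) = 30183.88913/0.077 = 391998.56007
P_0 = D_1/(1+r)^1 + D_2/(1+r)^2 + D_3/(1+r)^3 + D_4/(1+r)^4 + TV/(1+r)^4
    = 13845.29148 + 15335.36769 + 16985.81085 + 18813.88018 + 253620.87830 = 318601.22851

318601.23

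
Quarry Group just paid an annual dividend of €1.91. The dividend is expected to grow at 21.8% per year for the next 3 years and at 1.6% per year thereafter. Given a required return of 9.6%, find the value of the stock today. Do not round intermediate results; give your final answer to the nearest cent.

D_1 = 2.32638
D_2 = 2.83353
D_3 = 3.45124
Terminal value at year 3: TV = D_3×(1+g_2)/(r−g_2) = 3.50646/0.08 = 43.83076
P_0 = D_1/(1+r)^1 + D_2/(1+r)^2 + D_3/(1+r)^3 + TV/(1+r)^3
    = 2.12261 + 2.35889 + 2.62146 + 33.29257 = 40.39552

€40.40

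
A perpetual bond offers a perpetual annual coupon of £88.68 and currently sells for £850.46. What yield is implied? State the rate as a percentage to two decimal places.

P = C/r ⇒ r = C/P = £88.68/£850.46 = 0.104273

10.43%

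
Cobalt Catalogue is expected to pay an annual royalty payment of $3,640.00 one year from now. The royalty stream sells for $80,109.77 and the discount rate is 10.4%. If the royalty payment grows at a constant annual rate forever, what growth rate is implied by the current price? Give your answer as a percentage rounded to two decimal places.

5.86%

P = D₁/(r−g) ⇒ g = r − D₁/P = 0.104 − $3,640.00/$80,109.77 = 0.058562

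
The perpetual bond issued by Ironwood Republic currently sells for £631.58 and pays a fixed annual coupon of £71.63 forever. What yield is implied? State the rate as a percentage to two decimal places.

11.34%

P = C/r ⇒ r = C/P = £71.63/£631.58 = 0.113414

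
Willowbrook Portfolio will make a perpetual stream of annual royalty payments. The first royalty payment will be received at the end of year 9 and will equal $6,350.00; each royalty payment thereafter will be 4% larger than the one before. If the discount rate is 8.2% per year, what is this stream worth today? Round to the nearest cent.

Value at end of year 8: C₁ / (r − g) = $6,350.00 / (0.082 − 0.04) = $151,190.4762
Discount to today: PV = $151,190.4762 / (1 + 0.082)^8 = $151,190.4762 / 1.878530 = $80,483.41

$80483.41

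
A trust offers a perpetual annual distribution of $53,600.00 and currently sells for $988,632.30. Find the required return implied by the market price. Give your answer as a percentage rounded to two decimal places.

P = C/r ⇒ r = C/P = $53,600.00/$988,632.30 = 0.054216

5.42%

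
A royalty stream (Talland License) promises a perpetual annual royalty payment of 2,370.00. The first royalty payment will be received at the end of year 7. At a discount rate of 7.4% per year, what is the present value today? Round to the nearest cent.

20868.49

Value at end of year 6: C / r = 2,370.00 / 0.074 = 32,027.0270
Discount to today: PV = 32,027.0270 / (1 + 0.074)^6 = 32,027.0270 / 1.534708 = 20,868.49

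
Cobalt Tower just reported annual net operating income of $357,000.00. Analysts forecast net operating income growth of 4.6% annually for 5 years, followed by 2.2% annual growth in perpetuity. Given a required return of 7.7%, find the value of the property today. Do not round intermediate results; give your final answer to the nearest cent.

$7369050.66

D_1 = 373422.00000
D_2 = 390599.41200
D_3 = 408566.98495
D_4 = 427361.06626
D_5 = 447019.67531
Terminal value at year 5: TV = D_5×(1+g_2)/(r−g_2) = 456854.10816/0.055 = 8306438.33026
P_0 = D_1/(1+r)^1 + D_2/(1+r)^2 + D_3/(1+r)^3 + D_4/(1+r)^4 + D_5/(1+r)^5 + TV/(1+r)^5
    = 346724.23398 + 336744.24210 + 327051.51090 + 317637.77196 + 308494.99487 + 5732397.90463 = 7369050.65845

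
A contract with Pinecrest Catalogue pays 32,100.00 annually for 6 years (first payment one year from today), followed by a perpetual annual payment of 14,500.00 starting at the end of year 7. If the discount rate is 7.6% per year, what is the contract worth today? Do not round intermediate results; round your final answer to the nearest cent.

273148.97

PV of 6-year annuity: 32,100.00 × [1 − (1+0.076)^−6] / 0.076 = 150212.48444
Perpetuity value at year 6: 14,500.00 / 0.076 = 190789.47368
PV of perpetuity: 190789.47368 / (1+0.076)^6 = 122936.48227
Total PV = 150212.48444 + 122936.48227 = 273148.96671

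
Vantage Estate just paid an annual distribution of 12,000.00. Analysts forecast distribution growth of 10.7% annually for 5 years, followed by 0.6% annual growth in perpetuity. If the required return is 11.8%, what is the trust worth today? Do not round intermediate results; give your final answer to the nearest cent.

160838.56

D_1 = 13284.00000
D_2 = 14705.38800
D_3 = 16278.86452
D_4 = 18020.70302
D_5 = 19948.91824
Terminal value at year 5: TV = D_5×(1+g_2)/(r−g_2) = 20068.61175/0.112 = 179184.03350
P_0 = D_1/(1+r)^1 + D_2/(1+r)^2 + D_3/(1+r)^3 + D_4/(1+r)^4 + D_5/(1+r)^5 + TV/(1+r)^5
    = 11881.93202 + 11765.02571 + 11649.26965 + 11534.65250 + 11421.16308 + 102586.51836 = 160838.56132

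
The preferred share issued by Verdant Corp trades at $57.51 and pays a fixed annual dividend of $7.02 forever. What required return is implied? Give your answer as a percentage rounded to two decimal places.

P = C/r ⇒ r = C/P = $7.02/$57.51 = 0.122066

12.21%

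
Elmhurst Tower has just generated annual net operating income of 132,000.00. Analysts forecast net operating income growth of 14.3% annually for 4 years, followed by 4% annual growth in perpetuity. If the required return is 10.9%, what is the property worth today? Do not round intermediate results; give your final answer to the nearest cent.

D_1 = 150876.00000
D_2 = 172451.26800
D_3 = 197111.79932
D_4 = 225298.78663
Terminal value at year 4: TV = D_4×(1+g_2)/(r−g_2) = 234310.73809/0.069 = 3395807.79844
P_0 = D_1/(1+r)^1 + D_2/(1+r)^2 + D_3/(1+r)^3 + D_4/(1+r)^4 + TV/(1+r)^4
    = 136046.88909 + 140217.84872 + 144516.68267 + 148947.31136 + 2245002.95381 = 2814731.68565

2814731.69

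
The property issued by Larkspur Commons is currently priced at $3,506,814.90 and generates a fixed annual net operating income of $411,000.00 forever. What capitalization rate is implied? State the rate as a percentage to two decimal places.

P = C/r ⇒ r = C/P = $411,000.00/$3,506,814.90 = 0.117200

11.72%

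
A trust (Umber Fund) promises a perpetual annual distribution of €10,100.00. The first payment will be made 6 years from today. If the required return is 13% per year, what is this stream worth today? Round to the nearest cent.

Value at end of year 5: C / r = €10,100.00 / 0.13 = €77,692.3077
Discount to today: PV = €77,692.3077 / (1 + 0.13)^5 = €77,692.3077 / 1.842435 = €42,168.27

€42168.27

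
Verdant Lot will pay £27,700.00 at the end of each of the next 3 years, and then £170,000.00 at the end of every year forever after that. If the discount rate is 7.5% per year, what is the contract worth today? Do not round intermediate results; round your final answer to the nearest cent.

PV of 3-year annuity: £27,700.00 × [1 − (1+0.075)^−3] / 0.075 = 72034.56299
Perpetuity value at year 3: £170,000.00 / 0.075 = 2266666.66667
PV of perpetuity: 2266666.66667 / (1+0.075)^3 = 1824577.29089
Total PV = 72034.56299 + 1824577.29089 = 1896611.85388

£1896611.85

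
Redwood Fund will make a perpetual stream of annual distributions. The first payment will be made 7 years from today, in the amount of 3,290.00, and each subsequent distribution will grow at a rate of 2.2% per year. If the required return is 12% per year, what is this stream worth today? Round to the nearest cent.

17008.33

Value at end of year 6: C₁ / (r − g) = 3,290.00 / (0.12 − 0.022) = 33,571.4286
Discount to today: PV = 33,571.4286 / (1 + 0.12)^6 = 33,571.4286 / 1.973823 = 17,008.33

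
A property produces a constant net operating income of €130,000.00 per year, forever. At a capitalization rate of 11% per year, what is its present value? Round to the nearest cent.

Level perpetuity: PV = C / r = €130,000.00 / 0.11 = €1,181,818.18

€1181818.18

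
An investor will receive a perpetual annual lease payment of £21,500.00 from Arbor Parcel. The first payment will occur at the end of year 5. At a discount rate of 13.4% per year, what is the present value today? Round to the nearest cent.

Value at end of year 4: C / r = £21,500.00 / 0.134 = £160,447.7612
Discount to today: PV = £160,447.7612 / (1 + 0.134)^4 = £160,447.7612 / 1.653683 = £97,024.51

£97024.51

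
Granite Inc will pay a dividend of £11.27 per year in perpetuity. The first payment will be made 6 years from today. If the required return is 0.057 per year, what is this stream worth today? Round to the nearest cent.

Value at end of year 5: C / r = £11.27 / 0.057 = £197.7193
Discount to today: PV = £197.7193 / (1 + 0.057)^5 = £197.7193 / 1.319395 = £149.86

£149.86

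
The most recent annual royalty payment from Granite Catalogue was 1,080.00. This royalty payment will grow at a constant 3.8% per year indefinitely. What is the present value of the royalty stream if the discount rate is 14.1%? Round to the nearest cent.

10883.88

D₁ = D₀ × (1 + g) = 1,080.00 × 1.038 = 1,121.0400
Growing perpetuity: P = D₁ / (r − g) = 1,121.0400 / (0.141 − 0.038) = 10,883.88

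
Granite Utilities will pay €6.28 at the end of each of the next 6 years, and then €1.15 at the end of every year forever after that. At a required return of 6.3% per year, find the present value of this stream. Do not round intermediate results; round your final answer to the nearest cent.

PV of 6-year annuity: €6.28 × [1 − (1+0.063)^−6] / 0.063 = 30.59185
Perpetuity value at year 6: €1.15 / 0.063 = 18.25397
PV of perpetuity: 18.25397 / (1+0.063)^6 = 12.65196
Total PV = 30.59185 + 12.65196 = 43.24381

€43.24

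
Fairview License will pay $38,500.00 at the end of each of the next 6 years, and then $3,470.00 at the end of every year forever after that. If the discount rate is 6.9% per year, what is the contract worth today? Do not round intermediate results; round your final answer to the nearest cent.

PV of 6-year annuity: $38,500.00 × [1 − (1+0.069)^−6] / 0.069 = 184079.67338
Perpetuity value at year 6: $3,470.00 / 0.069 = 50289.85507
PV of perpetuity: 50289.85507 / (1+0.069)^6 = 33698.77802
Total PV = 184079.67338 + 33698.77802 = 217778.45140

$217778.45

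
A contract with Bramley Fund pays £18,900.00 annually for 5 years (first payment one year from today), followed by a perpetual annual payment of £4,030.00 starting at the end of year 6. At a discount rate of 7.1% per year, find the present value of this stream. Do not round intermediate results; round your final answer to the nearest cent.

£117567.60

PV of 5-year annuity: £18,900.00 × [1 − (1+0.071)^−5] / 0.071 = 77286.68145
Perpetuity value at year 5: £4,030.00 / 0.071 = 56760.56338
PV of perpetuity: 56760.56338 / (1+0.071)^5 = 40280.91649
Total PV = 77286.68145 + 40280.91649 = 117567.59794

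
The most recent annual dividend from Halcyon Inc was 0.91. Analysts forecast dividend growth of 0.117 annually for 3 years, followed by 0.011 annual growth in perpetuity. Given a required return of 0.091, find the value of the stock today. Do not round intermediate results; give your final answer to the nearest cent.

D_1 = 1.01647
D_2 = 1.13540
D_3 = 1.26824
Terminal value at year 3: TV = D_3×(1+g_2)/(r−g_2) = 1.28219/0.08 = 16.02736
P_0 = D_1/(1+r)^1 + D_2/(1+r)^2 + D_3/(1+r)^3 + TV/(1+r)^3
    = 0.93169 + 0.95389 + 0.97662 + 12.34206 = 15.20426

15.20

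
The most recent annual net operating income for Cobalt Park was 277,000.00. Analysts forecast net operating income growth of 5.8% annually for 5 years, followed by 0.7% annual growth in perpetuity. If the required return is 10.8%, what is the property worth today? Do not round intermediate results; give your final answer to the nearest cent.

3400794.54

D_1 = 293066.00000
D_2 = 310063.82800
D_3 = 328047.53002
D_4 = 347074.28677
D_5 = 367204.59540
Terminal value at year 5: TV = D_5×(1+g_2)/(r−g_2) = 369775.02757/0.101 = 3661138.88679
P_0 = D_1/(1+r)^1 + D_2/(1+r)^2 + D_3/(1+r)^3 + D_4/(1+r)^4 + D_5/(1+r)^5 + TV/(1+r)^5
    = 264500.00000 + 252564.07942 + 241166.78342 + 230283.80583 + 219891.93733 + 2192387.92966 = 3400794.53567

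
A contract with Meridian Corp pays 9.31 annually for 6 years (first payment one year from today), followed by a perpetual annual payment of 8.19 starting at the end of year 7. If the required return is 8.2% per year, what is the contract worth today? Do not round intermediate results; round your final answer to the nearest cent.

PV of 6-year annuity: 9.31 × [1 − (1+0.082)^−6] / 0.082 = 42.77912
Perpetuity value at year 6: 8.19 / 0.082 = 99.87805
PV of perpetuity: 99.87805 / (1+0.082)^6 = 62.24529
Total PV = 42.77912 + 62.24529 = 105.02441

105.02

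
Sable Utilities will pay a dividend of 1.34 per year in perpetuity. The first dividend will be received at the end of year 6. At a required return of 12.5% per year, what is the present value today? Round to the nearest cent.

5.95

Value at end of year 5: C / r = 1.34 / 0.125 = 10.7200
Discount to today: PV = 10.7200 / (1 + 0.125)^5 = 10.7200 / 1.802032 = 5.95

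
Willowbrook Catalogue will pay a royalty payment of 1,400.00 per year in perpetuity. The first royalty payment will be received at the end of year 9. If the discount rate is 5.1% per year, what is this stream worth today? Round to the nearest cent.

Value at end of year 8: C / r = 1,400.00 / 0.051 = 27,450.9804
Discount to today: PV = 27,450.9804 / (1 + 0.051)^8 = 27,450.9804 / 1.488750 = 18,438.95

18438.95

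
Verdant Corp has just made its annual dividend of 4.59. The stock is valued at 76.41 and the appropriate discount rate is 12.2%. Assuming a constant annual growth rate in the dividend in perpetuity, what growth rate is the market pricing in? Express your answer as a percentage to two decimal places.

P = D₀(1+g)/(r−g) ⇒ P(r−g) = D₀(1+g) ⇒ g(P+D₀) = P·r − D₀
g = (P·r − D₀)/(P + D₀) = (76.41×0.122 − 4.59) / (76.41 + 4.59) = 0.058420

5.84%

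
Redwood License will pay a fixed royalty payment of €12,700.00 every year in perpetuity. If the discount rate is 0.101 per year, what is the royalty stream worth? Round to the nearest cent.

€125742.57

Level perpetuity: PV = C / r = €12,700.00 / 0.101 = €125,742.57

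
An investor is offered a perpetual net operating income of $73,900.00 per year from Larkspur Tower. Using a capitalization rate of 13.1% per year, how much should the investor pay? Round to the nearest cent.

Level perpetuity: PV = C / r = $73,900.00 / 0.131 = $564,122.14

$564122.14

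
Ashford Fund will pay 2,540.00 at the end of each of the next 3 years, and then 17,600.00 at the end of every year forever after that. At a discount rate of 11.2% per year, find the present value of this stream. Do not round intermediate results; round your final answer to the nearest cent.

PV of 3-year annuity: 2,540.00 × [1 − (1+0.112)^−3] / 0.112 = 6185.50788
Perpetuity value at year 3: 17,600.00 / 0.112 = 157142.85714
PV of perpetuity: 157142.85714 / (1+0.112)^3 = 114282.64503
Total PV = 6185.50788 + 114282.64503 = 120468.15291

120468.15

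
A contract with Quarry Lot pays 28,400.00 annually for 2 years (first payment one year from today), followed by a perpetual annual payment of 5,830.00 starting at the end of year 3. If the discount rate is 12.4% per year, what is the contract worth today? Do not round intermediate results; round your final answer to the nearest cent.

PV of 2-year annuity: 28,400.00 × [1 − (1+0.124)^−2] / 0.124 = 47746.35580
Perpetuity value at year 2: 5,830.00 / 0.124 = 47016.12903
PV of perpetuity: 47016.12903 / (1+0.124)^2 = 37214.67642
Total PV = 47746.35580 + 37214.67642 = 84961.03221

84961.03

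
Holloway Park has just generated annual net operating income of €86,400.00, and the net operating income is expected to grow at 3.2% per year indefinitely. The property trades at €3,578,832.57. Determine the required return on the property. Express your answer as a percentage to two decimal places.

5.69%

D₁ = €86,400.00 × 1.032 = €89,164.8000
P = D₁/(r − g) ⇒ r = D₁/P + g = €89,164.8000/€3,578,832.57 + 0.032 = 0.024914 + 0.032 = 0.056914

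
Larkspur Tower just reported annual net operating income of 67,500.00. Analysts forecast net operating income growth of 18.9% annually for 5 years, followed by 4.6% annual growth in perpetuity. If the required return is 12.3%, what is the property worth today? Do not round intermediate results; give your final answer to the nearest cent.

D_1 = 80257.50000
D_2 = 95426.16750
D_3 = 113461.71316
D_4 = 134905.97694
D_5 = 160403.20659
Terminal value at year 5: TV = D_5×(1+g_2)/(r−g_2) = 167781.75409/0.077 = 2178983.81935
P_0 = D_1/(1+r)^1 + D_2/(1+r)^2 + D_3/(1+r)^3 + D_4/(1+r)^4 + D_5/(1+r)^5 + TV/(1+r)^5
    = 71467.05254 + 75667.25331 + 80114.30471 + 84822.71442 + 89807.84279 + 1219987.05914 = 1621866.22691

1621866.23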